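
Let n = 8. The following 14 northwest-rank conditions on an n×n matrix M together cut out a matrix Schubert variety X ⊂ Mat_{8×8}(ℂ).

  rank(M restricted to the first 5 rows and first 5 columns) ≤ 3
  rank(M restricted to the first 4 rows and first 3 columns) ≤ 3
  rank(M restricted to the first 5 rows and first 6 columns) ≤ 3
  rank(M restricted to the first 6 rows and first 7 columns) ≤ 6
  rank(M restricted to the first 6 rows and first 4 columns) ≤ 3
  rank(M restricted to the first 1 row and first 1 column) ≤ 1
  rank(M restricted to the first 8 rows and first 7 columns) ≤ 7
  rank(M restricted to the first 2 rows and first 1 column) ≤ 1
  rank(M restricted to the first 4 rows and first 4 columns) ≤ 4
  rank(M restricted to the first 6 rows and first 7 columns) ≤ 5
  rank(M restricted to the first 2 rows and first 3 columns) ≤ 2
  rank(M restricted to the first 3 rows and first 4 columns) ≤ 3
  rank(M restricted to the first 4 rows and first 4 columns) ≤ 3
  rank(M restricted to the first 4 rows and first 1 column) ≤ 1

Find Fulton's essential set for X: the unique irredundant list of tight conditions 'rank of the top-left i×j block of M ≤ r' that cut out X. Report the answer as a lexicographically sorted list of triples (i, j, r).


The tightest implied rank at each (i,j), from the 14 conditions:

  R[1]: 1 1 1 1 1 1 1 1
  R[2]: 1 2 2 2 2 2 2 2
  R[3]: 1 2 3 3 3 3 3 3
  R[4]: 1 2 3 3 3 3 4 4
  R[5]: 1 2 3 3 3 3 4 5
  R[6]: 1 2 3 3 4 4 5 6
  R[7]: 1 2 3 4 5 5 6 7
  R[8]: 1 2 3 4 5 6 7 8

the unique w with this rank table is (1, 2, 3, 7, 8, 5, 4, 6).

Fulton essential set (2 of the 7 Rothe cells):

[(5, 6, 3), (6, 4, 3)]


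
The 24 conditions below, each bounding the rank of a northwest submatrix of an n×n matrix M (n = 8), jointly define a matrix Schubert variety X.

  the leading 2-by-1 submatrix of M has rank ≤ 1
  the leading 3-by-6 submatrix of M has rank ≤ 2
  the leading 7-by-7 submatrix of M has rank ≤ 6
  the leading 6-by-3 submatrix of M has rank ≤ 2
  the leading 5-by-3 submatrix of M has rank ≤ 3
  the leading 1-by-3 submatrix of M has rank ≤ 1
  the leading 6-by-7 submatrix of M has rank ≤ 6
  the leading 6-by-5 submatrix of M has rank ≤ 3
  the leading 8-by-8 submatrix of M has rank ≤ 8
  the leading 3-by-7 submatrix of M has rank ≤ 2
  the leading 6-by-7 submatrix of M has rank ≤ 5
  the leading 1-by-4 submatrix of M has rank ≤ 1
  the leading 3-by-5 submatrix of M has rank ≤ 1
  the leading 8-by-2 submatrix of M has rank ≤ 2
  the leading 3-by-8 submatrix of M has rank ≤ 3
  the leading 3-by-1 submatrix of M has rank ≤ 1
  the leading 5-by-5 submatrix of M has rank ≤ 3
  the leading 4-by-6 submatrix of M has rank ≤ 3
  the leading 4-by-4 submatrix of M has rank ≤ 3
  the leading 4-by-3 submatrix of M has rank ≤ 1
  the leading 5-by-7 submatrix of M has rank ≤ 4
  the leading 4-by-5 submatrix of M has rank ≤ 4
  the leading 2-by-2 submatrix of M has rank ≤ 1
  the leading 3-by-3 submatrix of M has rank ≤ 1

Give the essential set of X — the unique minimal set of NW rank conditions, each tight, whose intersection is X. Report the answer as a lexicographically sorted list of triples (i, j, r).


Recovering R(i,j) via the rank-extension bound from the 24 conditions:

  1, 1, 1, 1, 1, 1, 1, 1
  1, 1, 1, 1, 1, 2, 2, 2
  1, 1, 1, 1, 1, 2, 2, 3
  1, 1, 1, 2, 2, 3, 3, 4
  1, 2, 2, 3, 3, 4, 4, 5
  1, 2, 2, 3, 3, 4, 5, 6
  1, 2, 3, 4, 4, 5, 6, 7
  1, 2, 3, 4, 5, 6, 7, 8

the unique w with this rank table is (1, 6, 8, 4, 2, 7, 3, 5).

Rothe diagram D(w) (13 cells), 5 SE-corners (essential conditions):

[(3, 5, 1), (3, 7, 2), (4, 3, 1), (6, 3, 2), (6, 5, 3)]


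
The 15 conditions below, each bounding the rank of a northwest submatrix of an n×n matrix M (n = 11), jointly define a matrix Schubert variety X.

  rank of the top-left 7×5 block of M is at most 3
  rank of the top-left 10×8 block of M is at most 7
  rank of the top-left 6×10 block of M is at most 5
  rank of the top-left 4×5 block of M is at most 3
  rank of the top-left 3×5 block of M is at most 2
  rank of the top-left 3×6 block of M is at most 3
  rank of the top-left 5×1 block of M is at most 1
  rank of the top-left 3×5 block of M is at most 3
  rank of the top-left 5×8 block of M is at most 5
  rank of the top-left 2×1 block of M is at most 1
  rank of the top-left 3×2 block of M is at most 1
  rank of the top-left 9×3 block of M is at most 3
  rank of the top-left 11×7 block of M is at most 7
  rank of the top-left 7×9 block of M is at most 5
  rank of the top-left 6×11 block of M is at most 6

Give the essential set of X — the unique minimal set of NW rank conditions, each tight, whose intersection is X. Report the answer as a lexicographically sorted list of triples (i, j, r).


Recovering R(i,j) via the rank-extension bound from the 15 conditions:

  1 1 1 1 1 1 1 1 1 1 1
  1 1 2 2 2 2 2 2 2 2 2
  1 1 2 2 2 3 3 3 3 3 3
  1 2 3 3 3 4 4 4 4 4 4
  1 2 3 3 3 4 5 5 5 5 5
  1 2 3 3 3 4 5 5 5 5 6
  1 2 3 3 3 4 5 5 5 6 7
  1 2 3 4 4 5 6 6 6 7 8
  1 2 3 4 5 6 7 7 7 8 9
  1 2 3 4 5 6 7 7 8 9 10
  1 2 3 4 5 6 7 8 9 10 11

so w = (1, 3, 6, 2, 7, 11, 10, 4, 5, 9, 8).

Rothe diagram D(w) (16 cells), 6 SE-corners (essential conditions):

[(3, 2, 1), (3, 5, 2), (6, 10, 5), (7, 5, 3), (7, 9, 5), (10, 8, 7)]


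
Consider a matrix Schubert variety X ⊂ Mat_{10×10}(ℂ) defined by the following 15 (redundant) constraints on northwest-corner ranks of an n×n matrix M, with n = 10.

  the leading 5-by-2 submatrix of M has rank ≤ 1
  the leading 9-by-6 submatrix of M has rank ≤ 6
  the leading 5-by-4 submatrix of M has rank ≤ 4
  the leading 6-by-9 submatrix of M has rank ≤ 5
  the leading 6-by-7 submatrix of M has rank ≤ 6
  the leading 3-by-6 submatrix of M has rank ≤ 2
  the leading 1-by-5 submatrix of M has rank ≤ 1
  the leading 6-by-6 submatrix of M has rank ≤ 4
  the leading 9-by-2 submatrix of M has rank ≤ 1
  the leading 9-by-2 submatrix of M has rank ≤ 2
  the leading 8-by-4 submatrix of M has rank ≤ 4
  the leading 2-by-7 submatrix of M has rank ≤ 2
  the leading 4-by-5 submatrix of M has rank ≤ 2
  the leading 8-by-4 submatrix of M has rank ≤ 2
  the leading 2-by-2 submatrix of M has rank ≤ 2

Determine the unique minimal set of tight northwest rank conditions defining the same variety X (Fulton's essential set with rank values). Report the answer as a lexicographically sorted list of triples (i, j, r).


Computing R[i][j] = min implied NW-rank bound (n=10, 15 conditions):

  R[1]: 1 | 1 | 1 | 1 | 1 | 1 | 1 | 1 | 1 | 1
  R[2]: 1 | 1 | 2 | 2 | 2 | 2 | 2 | 2 | 2 | 2
  R[3]: 1 | 1 | 2 | 2 | 2 | 2 | 3 | 3 | 3 | 3
  R[4]: 1 | 1 | 2 | 2 | 2 | 3 | 4 | 4 | 4 | 4
  R[5]: 1 | 1 | 2 | 2 | 3 | 4 | 5 | 5 | 5 | 5
  R[6]: 1 | 1 | 2 | 2 | 3 | 4 | 5 | 5 | 5 | 6
  R[7]: 1 | 1 | 2 | 2 | 3 | 4 | 5 | 6 | 6 | 7
  R[8]: 1 | 1 | 2 | 2 | 3 | 4 | 5 | 6 | 7 | 8
  R[9]: 1 | 1 | 2 | 3 | 4 | 5 | 6 | 7 | 8 | 9
  R[10]: 1 | 2 | 3 | 4 | 5 | 6 | 7 | 8 | 9 | 10

giving w = (1, 3, 7, 6, 5, 10, 8, 9, 4, 2) via Δ²R.

Fulton essential set (5 of the 19 Rothe cells):

[(3, 6, 2), (4, 5, 2), (6, 9, 5), (8, 4, 2), (9, 2, 1)]


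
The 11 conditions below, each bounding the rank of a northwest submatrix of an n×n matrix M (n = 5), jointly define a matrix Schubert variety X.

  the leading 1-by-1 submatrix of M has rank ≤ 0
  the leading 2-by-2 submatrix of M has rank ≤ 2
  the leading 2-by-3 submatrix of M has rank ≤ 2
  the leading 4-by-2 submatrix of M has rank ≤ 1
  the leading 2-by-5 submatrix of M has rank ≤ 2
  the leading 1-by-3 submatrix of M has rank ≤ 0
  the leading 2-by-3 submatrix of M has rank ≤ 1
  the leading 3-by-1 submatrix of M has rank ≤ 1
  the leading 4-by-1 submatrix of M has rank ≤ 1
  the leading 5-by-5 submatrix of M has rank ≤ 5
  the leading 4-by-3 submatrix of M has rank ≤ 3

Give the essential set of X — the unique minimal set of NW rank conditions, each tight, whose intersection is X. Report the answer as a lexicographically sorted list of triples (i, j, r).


Rank table r_w(5×5) implied by the 11 constraints:

  R[1]: 0, 0, 0, 1, 1
  R[2]: 1, 1, 1, 2, 2
  R[3]: 1, 1, 2, 3, 3
  R[4]: 1, 1, 2, 3, 4
  R[5]: 1, 2, 3, 4, 5

reading off 1-entries of Δ²R: w = (4, 1, 3, 5, 2).

|D(w)|=5, |Ess(w)|=2:

[(1, 3, 0), (4, 2, 1)]


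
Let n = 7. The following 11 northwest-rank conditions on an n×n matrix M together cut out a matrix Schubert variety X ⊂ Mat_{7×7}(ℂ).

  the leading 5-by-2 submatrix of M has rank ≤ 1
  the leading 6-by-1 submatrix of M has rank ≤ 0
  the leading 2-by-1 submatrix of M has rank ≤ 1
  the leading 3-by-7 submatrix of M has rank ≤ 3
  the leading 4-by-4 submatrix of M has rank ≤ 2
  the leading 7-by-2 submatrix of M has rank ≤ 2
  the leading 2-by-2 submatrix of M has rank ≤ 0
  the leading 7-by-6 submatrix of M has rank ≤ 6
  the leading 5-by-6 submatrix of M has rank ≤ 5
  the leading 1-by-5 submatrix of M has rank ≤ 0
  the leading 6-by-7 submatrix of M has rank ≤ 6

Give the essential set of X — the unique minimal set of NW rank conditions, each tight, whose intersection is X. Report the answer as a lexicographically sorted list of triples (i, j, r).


Rank table r_w(7×7) implied by the 11 constraints:

  row 1: 0 | 0 | 0 | 0 | 0 | 1 | 1
  row 2: 0 | 0 | 1 | 1 | 1 | 2 | 2
  row 3: 0 | 1 | 2 | 2 | 2 | 3 | 3
  row 4: 0 | 1 | 2 | 2 | 3 | 4 | 4
  row 5: 0 | 1 | 2 | 3 | 4 | 5 | 5
  row 6: 0 | 1 | 2 | 3 | 4 | 5 | 6
  row 7: 1 | 2 | 3 | 4 | 5 | 6 | 7

hence w(1..7) = (6, 3, 2, 5, 4, 7, 1).

Fulton essential set (4 of the 12 Rothe cells):

[(1, 5, 0), (2, 2, 0), (4, 4, 2), (6, 1, 0)]


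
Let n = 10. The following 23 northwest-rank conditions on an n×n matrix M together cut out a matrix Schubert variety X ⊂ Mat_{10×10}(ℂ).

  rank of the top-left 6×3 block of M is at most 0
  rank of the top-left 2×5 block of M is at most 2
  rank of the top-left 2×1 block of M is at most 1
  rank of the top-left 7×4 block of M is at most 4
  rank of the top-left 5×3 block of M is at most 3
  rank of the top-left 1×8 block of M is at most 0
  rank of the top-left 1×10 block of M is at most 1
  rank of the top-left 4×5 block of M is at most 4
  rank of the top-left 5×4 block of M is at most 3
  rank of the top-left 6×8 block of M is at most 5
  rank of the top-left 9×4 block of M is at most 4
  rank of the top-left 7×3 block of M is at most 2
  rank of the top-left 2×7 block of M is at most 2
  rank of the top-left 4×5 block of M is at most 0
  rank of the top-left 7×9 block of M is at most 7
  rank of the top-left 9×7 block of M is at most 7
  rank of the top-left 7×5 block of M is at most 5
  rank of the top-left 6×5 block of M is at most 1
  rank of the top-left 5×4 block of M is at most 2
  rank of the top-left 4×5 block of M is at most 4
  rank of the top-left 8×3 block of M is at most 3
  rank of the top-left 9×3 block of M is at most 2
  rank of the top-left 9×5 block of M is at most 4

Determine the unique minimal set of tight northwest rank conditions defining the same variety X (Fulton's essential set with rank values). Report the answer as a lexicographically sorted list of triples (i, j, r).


Computing R[i][j] = min implied NW-rank bound (n=10, 23 conditions):

  i=1: 0, 0, 0, 0, 0, 0, 0, 0, 1, 1
  i=2: 0, 0, 0, 0, 0, 1, 1, 1, 2, 2
  i=3: 0, 0, 0, 0, 0, 1, 2, 2, 3, 3
  i=4: 0, 0, 0, 0, 0, 1, 2, 3, 4, 4
  i=5: 0, 0, 0, 1, 1, 2, 3, 4, 5, 5
  i=6: 0, 0, 0, 1, 1, 2, 3, 4, 5, 6
  i=7: 1, 1, 1, 2, 2, 3, 4, 5, 6, 7
  i=8: 1, 2, 2, 3, 3, 4, 5, 6, 7, 8
  i=9: 1, 2, 2, 3, 4, 5, 6, 7, 8, 9
  i=10: 1, 2, 3, 4, 5, 6, 7, 8, 9, 10

giving w = (9, 6, 7, 8, 4, 10, 1, 2, 5, 3) via Δ²R.

ℓ(w)=31; the 5 essential cells (i,j,r):

[(1, 8, 0), (4, 5, 0), (6, 3, 0), (6, 5, 1), (9, 3, 2)]


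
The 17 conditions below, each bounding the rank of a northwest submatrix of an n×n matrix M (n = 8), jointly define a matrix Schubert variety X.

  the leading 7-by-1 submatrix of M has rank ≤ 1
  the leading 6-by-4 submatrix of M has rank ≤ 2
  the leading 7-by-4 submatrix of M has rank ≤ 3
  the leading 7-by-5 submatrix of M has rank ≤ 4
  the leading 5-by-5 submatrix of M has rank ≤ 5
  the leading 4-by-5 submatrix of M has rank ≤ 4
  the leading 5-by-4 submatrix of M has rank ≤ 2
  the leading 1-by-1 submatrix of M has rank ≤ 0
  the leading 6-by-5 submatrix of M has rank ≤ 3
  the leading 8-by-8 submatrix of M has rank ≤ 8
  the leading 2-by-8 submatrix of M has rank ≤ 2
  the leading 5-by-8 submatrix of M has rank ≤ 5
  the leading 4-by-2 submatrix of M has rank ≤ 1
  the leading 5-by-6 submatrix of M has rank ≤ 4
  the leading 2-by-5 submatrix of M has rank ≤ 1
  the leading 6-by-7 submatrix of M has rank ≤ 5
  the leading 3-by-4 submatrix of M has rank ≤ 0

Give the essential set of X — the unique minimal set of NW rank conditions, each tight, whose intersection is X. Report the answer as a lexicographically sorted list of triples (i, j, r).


Recovering R(i,j) via the rank-extension bound from the 17 conditions:

  i=1: 0  0  0  0  1  1  1  1
  i=2: 0  0  0  0  1  2  2  2
  i=3: 0  0  0  0  1  2  3  3
  i=4: 1  1  1  1  2  3  4  4
  i=5: 1  2  2  2  3  4  5  5
  i=6: 1  2  2  2  3  4  5  6
  i=7: 1  2  3  3  4  5  6  7
  i=8: 1  2  3  4  5  6  7  8

reading off 1-entries of Δ²R: w = (5, 6, 7, 1, 2, 8, 3, 4).

D(w) has 14 cells with 2 SE-corners; essential set:

[(3, 4, 0), (6, 4, 2)]


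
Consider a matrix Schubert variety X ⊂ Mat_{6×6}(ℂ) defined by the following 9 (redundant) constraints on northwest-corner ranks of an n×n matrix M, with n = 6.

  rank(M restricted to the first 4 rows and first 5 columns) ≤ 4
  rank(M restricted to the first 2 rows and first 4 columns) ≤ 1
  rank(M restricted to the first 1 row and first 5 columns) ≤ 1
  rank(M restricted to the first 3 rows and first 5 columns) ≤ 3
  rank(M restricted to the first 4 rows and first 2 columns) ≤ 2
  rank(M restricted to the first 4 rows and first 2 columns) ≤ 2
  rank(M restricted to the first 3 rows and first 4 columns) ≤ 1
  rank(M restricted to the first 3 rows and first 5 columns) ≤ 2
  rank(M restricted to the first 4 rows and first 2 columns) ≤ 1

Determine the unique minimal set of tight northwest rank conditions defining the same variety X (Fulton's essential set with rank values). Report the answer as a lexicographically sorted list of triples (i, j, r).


Recovering R(i,j) via the rank-extension bound from the 9 conditions:

  row 1: 1 1 1 1 1 1
  row 2: 1 1 1 1 2 2
  row 3: 1 1 1 1 2 3
  row 4: 1 1 2 2 3 4
  row 5: 1 2 3 3 4 5
  row 6: 1 2 3 4 5 6

the unique w with this rank table is (1, 5, 6, 3, 2, 4).

Rothe diagram D(w) (7 cells), 2 SE-corners (essential conditions):

[(3, 4, 1), (4, 2, 1)]


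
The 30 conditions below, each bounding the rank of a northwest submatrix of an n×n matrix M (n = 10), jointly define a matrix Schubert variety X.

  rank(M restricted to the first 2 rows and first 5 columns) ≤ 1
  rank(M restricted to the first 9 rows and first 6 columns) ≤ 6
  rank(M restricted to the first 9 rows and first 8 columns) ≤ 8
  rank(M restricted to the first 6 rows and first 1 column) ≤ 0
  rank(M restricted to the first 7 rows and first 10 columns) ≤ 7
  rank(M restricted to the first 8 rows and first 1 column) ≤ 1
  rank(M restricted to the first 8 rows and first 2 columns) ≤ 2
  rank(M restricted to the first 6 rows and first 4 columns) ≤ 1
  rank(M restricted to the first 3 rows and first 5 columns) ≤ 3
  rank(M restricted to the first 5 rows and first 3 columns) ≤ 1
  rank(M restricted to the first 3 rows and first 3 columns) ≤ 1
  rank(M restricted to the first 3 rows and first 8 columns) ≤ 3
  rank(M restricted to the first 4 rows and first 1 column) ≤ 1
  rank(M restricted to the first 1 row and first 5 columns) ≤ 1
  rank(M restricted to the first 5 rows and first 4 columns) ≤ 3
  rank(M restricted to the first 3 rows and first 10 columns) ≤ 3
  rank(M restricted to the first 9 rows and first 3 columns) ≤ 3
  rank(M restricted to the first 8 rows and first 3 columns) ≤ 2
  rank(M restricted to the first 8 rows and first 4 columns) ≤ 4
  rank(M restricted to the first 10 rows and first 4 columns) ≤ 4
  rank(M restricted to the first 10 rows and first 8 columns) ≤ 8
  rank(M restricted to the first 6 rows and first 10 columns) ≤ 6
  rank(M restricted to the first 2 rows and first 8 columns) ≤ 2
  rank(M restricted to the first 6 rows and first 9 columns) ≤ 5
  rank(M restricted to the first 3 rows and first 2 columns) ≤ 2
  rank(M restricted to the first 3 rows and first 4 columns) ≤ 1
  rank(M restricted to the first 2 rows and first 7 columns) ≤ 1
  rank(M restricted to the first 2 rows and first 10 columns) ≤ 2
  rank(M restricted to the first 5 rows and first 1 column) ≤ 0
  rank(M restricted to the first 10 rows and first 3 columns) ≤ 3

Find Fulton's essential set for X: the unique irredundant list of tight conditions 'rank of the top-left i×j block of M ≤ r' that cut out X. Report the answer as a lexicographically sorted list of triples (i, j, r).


Computing R[i][j] = min implied NW-rank bound (n=10, 30 conditions):

  R[1]: 0 | 1 | 1 | 1 | 1 | 1 | 1 | 1 | 1 | 1
  R[2]: 0 | 1 | 1 | 1 | 1 | 1 | 1 | 2 | 2 | 2
  R[3]: 0 | 1 | 1 | 1 | 2 | 2 | 2 | 3 | 3 | 3
  R[4]: 0 | 1 | 1 | 1 | 2 | 3 | 3 | 4 | 4 | 4
  R[5]: 0 | 1 | 1 | 1 | 2 | 3 | 4 | 5 | 5 | 5
  R[6]: 0 | 1 | 1 | 1 | 2 | 3 | 4 | 5 | 5 | 6
  R[7]: 1 | 2 | 2 | 2 | 3 | 4 | 5 | 6 | 6 | 7
  R[8]: 1 | 2 | 2 | 3 | 4 | 5 | 6 | 7 | 7 | 8
  R[9]: 1 | 2 | 3 | 4 | 5 | 6 | 7 | 8 | 8 | 9
  R[10]: 1 | 2 | 3 | 4 | 5 | 6 | 7 | 8 | 9 | 10

so w = (2, 8, 5, 6, 7, 10, 1, 4, 3, 9).

ℓ(w)=21; the 5 essential cells (i,j,r):

[(2, 7, 1), (6, 1, 0), (6, 4, 1), (6, 9, 5), (8, 3, 2)]


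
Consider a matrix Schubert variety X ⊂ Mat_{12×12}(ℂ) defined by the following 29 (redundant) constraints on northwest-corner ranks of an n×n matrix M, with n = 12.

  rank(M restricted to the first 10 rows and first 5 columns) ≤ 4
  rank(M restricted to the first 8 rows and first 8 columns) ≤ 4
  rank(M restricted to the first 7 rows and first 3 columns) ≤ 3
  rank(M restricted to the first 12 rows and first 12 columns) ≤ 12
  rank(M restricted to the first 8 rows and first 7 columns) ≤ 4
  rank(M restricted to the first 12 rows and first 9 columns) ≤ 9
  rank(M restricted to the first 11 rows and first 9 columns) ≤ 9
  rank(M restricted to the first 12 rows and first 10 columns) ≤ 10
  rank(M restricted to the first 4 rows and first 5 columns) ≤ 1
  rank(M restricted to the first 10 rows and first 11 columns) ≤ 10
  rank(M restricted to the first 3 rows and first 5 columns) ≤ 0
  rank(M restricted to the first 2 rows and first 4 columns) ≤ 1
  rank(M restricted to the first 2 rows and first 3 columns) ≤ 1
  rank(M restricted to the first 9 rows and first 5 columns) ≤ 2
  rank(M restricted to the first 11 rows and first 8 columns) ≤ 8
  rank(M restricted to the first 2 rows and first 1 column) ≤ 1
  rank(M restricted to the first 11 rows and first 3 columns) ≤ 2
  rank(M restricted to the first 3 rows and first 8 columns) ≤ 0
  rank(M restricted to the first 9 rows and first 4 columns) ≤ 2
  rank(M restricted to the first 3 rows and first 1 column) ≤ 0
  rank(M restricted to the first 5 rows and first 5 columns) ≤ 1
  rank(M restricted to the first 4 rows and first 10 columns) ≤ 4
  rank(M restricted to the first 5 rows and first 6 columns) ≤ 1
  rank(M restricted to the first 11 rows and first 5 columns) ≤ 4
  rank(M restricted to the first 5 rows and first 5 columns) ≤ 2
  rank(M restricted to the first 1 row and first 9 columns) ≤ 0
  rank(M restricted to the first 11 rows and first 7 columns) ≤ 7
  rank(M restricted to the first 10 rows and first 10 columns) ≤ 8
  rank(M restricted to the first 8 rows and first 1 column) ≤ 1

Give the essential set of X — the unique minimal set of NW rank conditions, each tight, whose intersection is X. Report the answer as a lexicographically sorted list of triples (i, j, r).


Computing R[i][j] = min implied NW-rank bound (n=12, 29 conditions):

  i=1: 0  0  0  0  0  0  0  0  0  1  1  1
  i=2: 0  0  0  0  0  0  0  0  1  2  2  2
  i=3: 0  0  0  0  0  0  0  0  1  2  3  3
  i=4: 1  1  1  1  1  1  1  1  2  3  4  4
  i=5: 1  1  1  1  1  1  2  2  3  4  5  5
  i=6: 1  2  2  2  2  2  3  3  4  5  6  6
  i=7: 1  2  2  2  2  3  4  4  5  6  7  7
  i=8: 1  2  2  2  2  3  4  4  5  6  7  8
  i=9: 1  2  2  2  2  3  4  5  6  7  8  9
  i=10: 1  2  2  3  3  4  5  6  7  8  9  10
  i=11: 1  2  2  3  4  5  6  7  8  9  10  11
  i=12: 1  2  3  4  5  6  7  8  9  10  11  12

hence w(1..12) = (10, 9, 11, 1, 7, 2, 6, 12, 8, 4, 5, 3).

D(w) has 42 cells with 6 SE-corners; essential set:

[(1, 9, 0), (3, 8, 0), (5, 6, 1), (8, 8, 4), (9, 5, 2), (11, 3, 2)]


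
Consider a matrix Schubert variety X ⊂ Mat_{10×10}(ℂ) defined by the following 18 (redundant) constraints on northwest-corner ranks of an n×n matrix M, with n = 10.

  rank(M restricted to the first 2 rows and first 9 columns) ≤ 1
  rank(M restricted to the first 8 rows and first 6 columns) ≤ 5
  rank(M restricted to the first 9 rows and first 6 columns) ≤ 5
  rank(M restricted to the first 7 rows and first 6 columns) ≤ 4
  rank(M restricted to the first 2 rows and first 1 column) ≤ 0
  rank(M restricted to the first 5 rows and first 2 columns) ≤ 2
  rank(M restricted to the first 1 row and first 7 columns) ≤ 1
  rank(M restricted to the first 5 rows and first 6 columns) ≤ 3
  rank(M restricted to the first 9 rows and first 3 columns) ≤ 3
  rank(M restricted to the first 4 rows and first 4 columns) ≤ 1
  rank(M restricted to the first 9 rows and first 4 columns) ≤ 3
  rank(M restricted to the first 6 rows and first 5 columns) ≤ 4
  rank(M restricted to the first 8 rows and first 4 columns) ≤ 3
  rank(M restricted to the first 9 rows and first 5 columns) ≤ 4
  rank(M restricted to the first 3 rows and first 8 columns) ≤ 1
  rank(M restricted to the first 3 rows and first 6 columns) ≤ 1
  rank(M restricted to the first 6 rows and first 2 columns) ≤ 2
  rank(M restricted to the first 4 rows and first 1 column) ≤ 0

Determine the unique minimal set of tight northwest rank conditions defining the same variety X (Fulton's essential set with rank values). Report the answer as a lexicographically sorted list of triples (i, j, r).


Reconstructing r_w from the 18 given conditions:

  0 | 1 | 1 | 1 | 1 | 1 | 1 | 1 | 1 | 1
  0 | 1 | 1 | 1 | 1 | 1 | 1 | 1 | 1 | 2
  0 | 1 | 1 | 1 | 1 | 1 | 1 | 1 | 2 | 3
  0 | 1 | 1 | 1 | 2 | 2 | 2 | 2 | 3 | 4
  1 | 2 | 2 | 2 | 3 | 3 | 3 | 3 | 4 | 5
  1 | 2 | 3 | 3 | 4 | 4 | 4 | 4 | 5 | 6
  1 | 2 | 3 | 3 | 4 | 4 | 5 | 5 | 6 | 7
  1 | 2 | 3 | 3 | 4 | 5 | 6 | 6 | 7 | 8
  1 | 2 | 3 | 3 | 4 | 5 | 6 | 7 | 8 | 9
  1 | 2 | 3 | 4 | 5 | 6 | 7 | 8 | 9 | 10

reading off 1-entries of Δ²R: w = (2, 10, 9, 5, 1, 3, 7, 6, 8, 4).

6 SE-corners of the 23-cell Rothe diagram give Ess(w):

[(2, 9, 1), (3, 8, 1), (4, 1, 0), (4, 4, 1), (7, 6, 4), (9, 4, 3)]


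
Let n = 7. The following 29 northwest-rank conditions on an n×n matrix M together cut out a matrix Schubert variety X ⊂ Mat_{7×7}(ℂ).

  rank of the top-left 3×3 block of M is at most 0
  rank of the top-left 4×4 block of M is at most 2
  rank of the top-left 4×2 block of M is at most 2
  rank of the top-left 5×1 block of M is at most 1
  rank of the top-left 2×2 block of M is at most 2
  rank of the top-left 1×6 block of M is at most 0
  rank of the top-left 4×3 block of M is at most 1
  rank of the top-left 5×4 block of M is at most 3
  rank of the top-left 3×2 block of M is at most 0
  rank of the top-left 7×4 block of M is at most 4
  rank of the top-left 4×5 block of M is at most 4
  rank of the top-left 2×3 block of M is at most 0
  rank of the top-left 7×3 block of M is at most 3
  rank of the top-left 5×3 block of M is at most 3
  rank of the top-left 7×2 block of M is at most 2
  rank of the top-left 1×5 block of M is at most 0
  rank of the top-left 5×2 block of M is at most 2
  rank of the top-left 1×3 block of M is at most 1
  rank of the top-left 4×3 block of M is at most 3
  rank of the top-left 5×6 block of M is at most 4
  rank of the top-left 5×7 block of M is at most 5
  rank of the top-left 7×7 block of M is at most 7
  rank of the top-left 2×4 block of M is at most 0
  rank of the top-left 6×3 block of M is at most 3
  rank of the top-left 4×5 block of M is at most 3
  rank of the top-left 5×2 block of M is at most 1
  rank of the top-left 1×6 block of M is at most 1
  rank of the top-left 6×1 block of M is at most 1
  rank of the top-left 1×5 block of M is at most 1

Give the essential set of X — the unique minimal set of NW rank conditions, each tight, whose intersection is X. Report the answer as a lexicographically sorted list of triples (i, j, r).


Reconstructing r_w from the 29 given conditions:

  row 1: 0, 0, 0, 0, 0, 0, 1
  row 2: 0, 0, 0, 0, 1, 1, 2
  row 3: 0, 0, 0, 1, 2, 2, 3
  row 4: 1, 1, 1, 2, 3, 3, 4
  row 5: 1, 1, 2, 3, 4, 4, 5
  row 6: 1, 2, 3, 4, 5, 5, 6
  row 7: 1, 2, 3, 4, 5, 6, 7

the unique w with this rank table is (7, 5, 4, 1, 3, 2, 6).

Fulton essential set (4 of the 14 Rothe cells):

[(1, 6, 0), (2, 4, 0), (3, 3, 0), (5, 2, 1)]


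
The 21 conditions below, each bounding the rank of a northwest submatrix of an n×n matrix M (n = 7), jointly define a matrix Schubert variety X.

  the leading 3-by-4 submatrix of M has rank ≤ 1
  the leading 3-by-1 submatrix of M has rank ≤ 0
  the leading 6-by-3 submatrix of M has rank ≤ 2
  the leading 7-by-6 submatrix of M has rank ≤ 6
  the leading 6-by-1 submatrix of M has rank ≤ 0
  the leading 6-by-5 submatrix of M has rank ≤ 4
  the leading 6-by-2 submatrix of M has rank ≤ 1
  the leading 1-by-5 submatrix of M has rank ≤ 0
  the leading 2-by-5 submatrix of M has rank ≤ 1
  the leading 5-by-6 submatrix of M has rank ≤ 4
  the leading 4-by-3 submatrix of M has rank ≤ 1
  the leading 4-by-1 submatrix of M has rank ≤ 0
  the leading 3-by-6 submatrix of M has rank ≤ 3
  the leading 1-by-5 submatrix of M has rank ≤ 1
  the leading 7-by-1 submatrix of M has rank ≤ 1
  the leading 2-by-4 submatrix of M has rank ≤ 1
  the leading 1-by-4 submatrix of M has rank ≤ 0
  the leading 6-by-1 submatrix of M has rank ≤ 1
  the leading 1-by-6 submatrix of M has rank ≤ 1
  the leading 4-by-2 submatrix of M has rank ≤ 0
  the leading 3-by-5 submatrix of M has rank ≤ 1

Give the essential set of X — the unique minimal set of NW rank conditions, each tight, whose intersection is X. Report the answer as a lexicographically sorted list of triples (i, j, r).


Reconstructing r_w from the 21 given conditions:

  0 | 0 | 0 | 0 | 0 | 1 | 1
  0 | 0 | 1 | 1 | 1 | 2 | 2
  0 | 0 | 1 | 1 | 1 | 2 | 3
  0 | 0 | 1 | 2 | 2 | 3 | 4
  0 | 1 | 2 | 3 | 3 | 4 | 5
  0 | 1 | 2 | 3 | 4 | 5 | 6
  1 | 2 | 3 | 4 | 5 | 6 | 7

hence w(1..7) = (6, 3, 7, 4, 2, 5, 1).

4 SE-corners of the 15-cell Rothe diagram give Ess(w):

[(1, 5, 0), (3, 5, 1), (4, 2, 0), (6, 1, 0)]


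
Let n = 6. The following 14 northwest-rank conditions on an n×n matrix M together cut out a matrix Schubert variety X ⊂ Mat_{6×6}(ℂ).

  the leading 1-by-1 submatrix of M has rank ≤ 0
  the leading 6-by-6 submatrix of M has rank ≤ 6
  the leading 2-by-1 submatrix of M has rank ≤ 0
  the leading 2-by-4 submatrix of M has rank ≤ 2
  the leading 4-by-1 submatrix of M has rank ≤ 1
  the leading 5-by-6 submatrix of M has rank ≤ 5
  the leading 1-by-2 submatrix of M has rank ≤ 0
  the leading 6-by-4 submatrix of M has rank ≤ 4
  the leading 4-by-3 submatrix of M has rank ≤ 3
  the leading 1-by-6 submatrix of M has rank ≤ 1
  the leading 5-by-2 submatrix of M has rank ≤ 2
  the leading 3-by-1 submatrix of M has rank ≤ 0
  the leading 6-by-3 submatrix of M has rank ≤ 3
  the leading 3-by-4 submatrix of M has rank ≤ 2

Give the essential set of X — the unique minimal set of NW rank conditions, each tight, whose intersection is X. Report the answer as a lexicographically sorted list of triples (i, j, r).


Propagating the 14 rank bounds to every northwest block:

  i=1: 0, 0, 1, 1, 1, 1
  i=2: 0, 1, 2, 2, 2, 2
  i=3: 0, 1, 2, 2, 3, 3
  i=4: 1, 2, 3, 3, 4, 4
  i=5: 1, 2, 3, 4, 5, 5
  i=6: 1, 2, 3, 4, 5, 6

the unique w with this rank table is (3, 2, 5, 1, 4, 6).

D(w) has 5 cells with 3 SE-corners; essential set:

[(1, 2, 0), (3, 1, 0), (3, 4, 2)]


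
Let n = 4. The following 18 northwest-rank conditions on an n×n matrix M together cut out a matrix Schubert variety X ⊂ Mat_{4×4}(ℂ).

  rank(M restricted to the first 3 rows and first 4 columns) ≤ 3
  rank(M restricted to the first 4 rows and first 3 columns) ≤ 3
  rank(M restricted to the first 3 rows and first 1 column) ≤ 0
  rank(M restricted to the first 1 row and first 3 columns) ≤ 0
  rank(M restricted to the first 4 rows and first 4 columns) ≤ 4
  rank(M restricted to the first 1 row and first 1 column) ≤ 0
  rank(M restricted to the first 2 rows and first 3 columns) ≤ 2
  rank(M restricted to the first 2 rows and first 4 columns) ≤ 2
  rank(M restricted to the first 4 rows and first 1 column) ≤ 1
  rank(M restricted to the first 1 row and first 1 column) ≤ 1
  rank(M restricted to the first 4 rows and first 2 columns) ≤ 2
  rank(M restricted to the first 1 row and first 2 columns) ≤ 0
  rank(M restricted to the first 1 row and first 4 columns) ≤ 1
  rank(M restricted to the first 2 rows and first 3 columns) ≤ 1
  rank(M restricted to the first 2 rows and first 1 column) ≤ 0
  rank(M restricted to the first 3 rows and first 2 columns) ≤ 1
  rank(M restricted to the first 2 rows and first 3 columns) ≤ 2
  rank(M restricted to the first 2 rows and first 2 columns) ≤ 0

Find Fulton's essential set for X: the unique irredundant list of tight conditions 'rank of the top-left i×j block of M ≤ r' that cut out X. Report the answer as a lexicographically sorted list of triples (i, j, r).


Reconstructing r_w from the 18 given conditions:

  R[1]: 0  0  0  1
  R[2]: 0  0  1  2
  R[3]: 0  1  2  3
  R[4]: 1  2  3  4

hence w(1..4) = (4, 3, 2, 1).

3 SE-corners of the 6-cell Rothe diagram give Ess(w):

[(1, 3, 0), (2, 2, 0), (3, 1, 0)]


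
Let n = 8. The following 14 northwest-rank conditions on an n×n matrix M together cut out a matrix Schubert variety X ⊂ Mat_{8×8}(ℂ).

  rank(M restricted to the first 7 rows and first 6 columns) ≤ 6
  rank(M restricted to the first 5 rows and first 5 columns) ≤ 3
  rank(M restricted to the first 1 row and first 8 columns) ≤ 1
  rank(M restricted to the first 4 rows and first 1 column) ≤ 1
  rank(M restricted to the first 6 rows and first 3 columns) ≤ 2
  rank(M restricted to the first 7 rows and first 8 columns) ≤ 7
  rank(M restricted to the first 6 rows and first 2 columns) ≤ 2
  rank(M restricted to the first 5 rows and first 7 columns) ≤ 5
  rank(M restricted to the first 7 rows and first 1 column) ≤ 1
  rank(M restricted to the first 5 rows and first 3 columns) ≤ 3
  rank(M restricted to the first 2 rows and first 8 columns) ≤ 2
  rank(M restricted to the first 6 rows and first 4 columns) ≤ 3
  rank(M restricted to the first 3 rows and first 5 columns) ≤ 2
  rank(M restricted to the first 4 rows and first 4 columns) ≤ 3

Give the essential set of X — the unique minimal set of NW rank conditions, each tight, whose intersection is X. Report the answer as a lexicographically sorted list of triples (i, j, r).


Propagating the 14 rank bounds to every northwest block:

  1 1 1 1 1 1 1 1
  1 2 2 2 2 2 2 2
  1 2 2 2 2 3 3 3
  1 2 2 3 3 4 4 4
  1 2 2 3 3 4 5 5
  1 2 2 3 4 5 6 6
  1 2 3 4 5 6 7 7
  1 2 3 4 5 6 7 8

so w = (1, 2, 6, 4, 7, 5, 3, 8).

Rothe diagram D(w) (7 cells), 3 SE-corners (essential conditions):

[(3, 5, 2), (5, 5, 3), (6, 3, 2)]


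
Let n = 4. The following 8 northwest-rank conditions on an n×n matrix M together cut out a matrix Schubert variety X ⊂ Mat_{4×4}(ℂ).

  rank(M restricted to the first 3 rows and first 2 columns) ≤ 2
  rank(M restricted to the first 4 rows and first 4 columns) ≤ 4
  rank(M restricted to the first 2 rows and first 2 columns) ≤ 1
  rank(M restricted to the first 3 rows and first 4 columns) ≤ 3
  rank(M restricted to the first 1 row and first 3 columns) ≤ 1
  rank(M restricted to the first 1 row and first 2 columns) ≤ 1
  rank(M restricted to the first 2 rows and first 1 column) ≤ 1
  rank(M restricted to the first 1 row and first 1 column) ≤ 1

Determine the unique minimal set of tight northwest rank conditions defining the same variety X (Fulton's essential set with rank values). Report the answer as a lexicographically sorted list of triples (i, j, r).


Rank table r_w(4×4) implied by the 8 constraints:

  i=1: 1  1  1  1
  i=2: 1  1  2  2
  i=3: 1  2  3  3
  i=4: 1  2  3  4

the unique w with this rank table is (1, 3, 2, 4).

ℓ(w)=1; the 1 essential cell (i,j,r):

[(2, 2, 1)]


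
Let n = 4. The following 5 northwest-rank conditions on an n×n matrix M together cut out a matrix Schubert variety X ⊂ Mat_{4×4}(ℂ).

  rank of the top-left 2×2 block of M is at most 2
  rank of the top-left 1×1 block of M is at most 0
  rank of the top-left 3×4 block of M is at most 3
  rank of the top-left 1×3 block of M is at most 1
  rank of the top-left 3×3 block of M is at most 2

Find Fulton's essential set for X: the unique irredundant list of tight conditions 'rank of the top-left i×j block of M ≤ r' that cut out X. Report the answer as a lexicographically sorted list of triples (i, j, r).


The tightest implied rank at each (i,j), from the 5 conditions:

  row 1: 0 1 1 1
  row 2: 1 2 2 2
  row 3: 1 2 2 3
  row 4: 1 2 3 4

so w = (2, 1, 4, 3).

|D(w)|=2, |Ess(w)|=2:

[(1, 1, 0), (3, 3, 2)]


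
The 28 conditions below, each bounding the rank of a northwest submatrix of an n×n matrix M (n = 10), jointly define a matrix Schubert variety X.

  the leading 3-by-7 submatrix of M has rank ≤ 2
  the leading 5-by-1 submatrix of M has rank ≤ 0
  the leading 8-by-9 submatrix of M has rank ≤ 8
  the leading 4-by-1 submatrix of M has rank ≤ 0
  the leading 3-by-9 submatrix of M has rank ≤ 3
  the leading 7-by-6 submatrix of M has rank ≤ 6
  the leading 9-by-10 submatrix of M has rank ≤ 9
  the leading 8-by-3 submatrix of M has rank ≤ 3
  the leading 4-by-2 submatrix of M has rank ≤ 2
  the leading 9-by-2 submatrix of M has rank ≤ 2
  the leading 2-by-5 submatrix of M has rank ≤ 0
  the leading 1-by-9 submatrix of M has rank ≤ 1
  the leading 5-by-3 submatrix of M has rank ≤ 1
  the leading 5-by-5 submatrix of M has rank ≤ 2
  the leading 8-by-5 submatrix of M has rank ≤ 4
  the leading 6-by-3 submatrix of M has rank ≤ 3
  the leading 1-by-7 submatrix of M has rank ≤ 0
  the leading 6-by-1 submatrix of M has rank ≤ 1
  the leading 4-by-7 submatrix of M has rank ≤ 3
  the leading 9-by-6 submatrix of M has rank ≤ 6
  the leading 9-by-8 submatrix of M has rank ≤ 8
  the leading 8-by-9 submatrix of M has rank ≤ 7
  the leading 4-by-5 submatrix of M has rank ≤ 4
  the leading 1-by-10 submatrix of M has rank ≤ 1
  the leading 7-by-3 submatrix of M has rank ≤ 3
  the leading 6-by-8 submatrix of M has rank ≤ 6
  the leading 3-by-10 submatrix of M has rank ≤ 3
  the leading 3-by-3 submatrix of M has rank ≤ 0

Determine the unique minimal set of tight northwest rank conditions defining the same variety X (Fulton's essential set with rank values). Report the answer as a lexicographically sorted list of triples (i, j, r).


Propagating the 28 rank bounds to every northwest block:

  i=1: 0 0 0 0 0 0 0 1 1 1
  i=2: 0 0 0 0 0 1 1 2 2 2
  i=3: 0 0 0 1 1 2 2 3 3 3
  i=4: 0 1 1 2 2 3 3 4 4 4
  i=5: 0 1 1 2 2 3 4 5 5 5
  i=6: 1 2 2 3 3 4 5 6 6 6
  i=7: 1 2 3 4 4 5 6 7 7 7
  i=8: 1 2 3 4 4 5 6 7 7 8
  i=9: 1 2 3 4 5 6 7 8 8 9
  i=10: 1 2 3 4 5 6 7 8 9 10

the unique w with this rank table is (8, 6, 4, 2, 7, 1, 3, 10, 5, 9).

Fulton essential set (8 of the 21 Rothe cells):

[(1, 7, 0), (2, 5, 0), (3, 3, 0), (5, 1, 0), (5, 3, 1), (5, 5, 2), (8, 5, 4), (8, 9, 7)]


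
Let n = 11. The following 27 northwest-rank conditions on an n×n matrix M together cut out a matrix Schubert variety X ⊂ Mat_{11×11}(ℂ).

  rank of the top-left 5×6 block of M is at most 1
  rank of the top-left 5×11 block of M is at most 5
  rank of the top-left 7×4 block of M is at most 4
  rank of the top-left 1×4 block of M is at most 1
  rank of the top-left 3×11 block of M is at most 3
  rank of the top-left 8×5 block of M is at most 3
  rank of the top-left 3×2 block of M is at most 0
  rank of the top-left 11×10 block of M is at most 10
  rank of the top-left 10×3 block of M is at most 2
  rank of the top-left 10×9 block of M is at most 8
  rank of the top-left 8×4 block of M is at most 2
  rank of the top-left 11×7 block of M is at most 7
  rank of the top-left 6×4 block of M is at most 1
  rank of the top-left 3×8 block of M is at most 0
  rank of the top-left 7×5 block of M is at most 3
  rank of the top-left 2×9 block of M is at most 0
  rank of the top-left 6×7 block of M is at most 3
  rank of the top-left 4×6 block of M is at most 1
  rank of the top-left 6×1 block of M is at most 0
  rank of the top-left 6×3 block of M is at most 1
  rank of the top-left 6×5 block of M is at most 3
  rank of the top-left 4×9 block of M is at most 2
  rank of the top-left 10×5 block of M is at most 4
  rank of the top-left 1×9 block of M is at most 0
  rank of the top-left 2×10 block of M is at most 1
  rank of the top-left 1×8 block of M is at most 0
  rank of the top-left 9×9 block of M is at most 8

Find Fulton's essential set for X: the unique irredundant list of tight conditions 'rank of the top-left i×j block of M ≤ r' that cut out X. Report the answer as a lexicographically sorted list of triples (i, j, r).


Recovering R(i,j) via the rank-extension bound from the 27 conditions:

  i=1: 0, 0, 0, 0, 0, 0, 0, 0, 0, 1, 1
  i=2: 0, 0, 0, 0, 0, 0, 0, 0, 0, 1, 2
  i=3: 0, 0, 0, 0, 0, 0, 0, 0, 1, 2, 3
  i=4: 0, 1, 1, 1, 1, 1, 1, 1, 2, 3, 4
  i=5: 0, 1, 1, 1, 1, 1, 2, 2, 3, 4, 5
  i=6: 0, 1, 1, 1, 2, 2, 3, 3, 4, 5, 6
  i=7: 1, 2, 2, 2, 3, 3, 4, 4, 5, 6, 7
  i=8: 1, 2, 2, 2, 3, 4, 5, 5, 6, 7, 8
  i=9: 1, 2, 2, 3, 4, 5, 6, 6, 7, 8, 9
  i=10: 1, 2, 2, 3, 4, 5, 6, 7, 8, 9, 10
  i=11: 1, 2, 3, 4, 5, 6, 7, 8, 9, 10, 11

the unique w with this rank table is (10, 11, 9, 2, 7, 5, 1, 6, 4, 8, 3).

Fulton essential set (7 of the 39 Rothe cells):

[(2, 9, 0), (3, 8, 0), (5, 6, 1), (6, 1, 0), (6, 4, 1), (8, 4, 2), (10, 3, 2)]


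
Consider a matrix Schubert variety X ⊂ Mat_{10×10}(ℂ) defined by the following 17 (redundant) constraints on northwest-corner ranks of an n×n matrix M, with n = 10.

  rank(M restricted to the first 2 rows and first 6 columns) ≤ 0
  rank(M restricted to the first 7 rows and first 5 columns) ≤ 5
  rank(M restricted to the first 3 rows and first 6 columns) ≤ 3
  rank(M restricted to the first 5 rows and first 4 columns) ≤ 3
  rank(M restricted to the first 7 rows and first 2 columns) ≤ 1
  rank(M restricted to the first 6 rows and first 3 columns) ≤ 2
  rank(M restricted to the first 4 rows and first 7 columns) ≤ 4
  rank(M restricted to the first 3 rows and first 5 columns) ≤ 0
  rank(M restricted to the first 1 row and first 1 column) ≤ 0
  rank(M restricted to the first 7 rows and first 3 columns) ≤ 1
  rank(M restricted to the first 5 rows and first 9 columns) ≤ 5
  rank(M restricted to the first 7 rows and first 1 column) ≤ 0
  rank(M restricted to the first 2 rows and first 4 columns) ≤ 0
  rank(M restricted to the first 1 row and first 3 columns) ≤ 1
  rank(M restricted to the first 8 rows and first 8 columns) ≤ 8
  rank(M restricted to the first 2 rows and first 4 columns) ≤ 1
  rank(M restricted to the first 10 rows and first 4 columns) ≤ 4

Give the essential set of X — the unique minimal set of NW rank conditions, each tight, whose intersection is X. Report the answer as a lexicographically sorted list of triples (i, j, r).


Rank table r_w(10×10) implied by the 17 constraints:

  i=1: 0, 0, 0, 0, 0, 0, 1, 1, 1, 1
  i=2: 0, 0, 0, 0, 0, 0, 1, 2, 2, 2
  i=3: 0, 0, 0, 0, 0, 1, 2, 3, 3, 3
  i=4: 0, 1, 1, 1, 1, 2, 3, 4, 4, 4
  i=5: 0, 1, 1, 2, 2, 3, 4, 5, 5, 5
  i=6: 0, 1, 1, 2, 3, 4, 5, 6, 6, 6
  i=7: 0, 1, 1, 2, 3, 4, 5, 6, 7, 7
  i=8: 1, 2, 2, 3, 4, 5, 6, 7, 8, 8
  i=9: 1, 2, 3, 4, 5, 6, 7, 8, 9, 9
  i=10: 1, 2, 3, 4, 5, 6, 7, 8, 9, 10

second differences of R give the permutation w = (7, 8, 6, 2, 4, 5, 9, 1, 3, 10).

4 SE-corners of the 24-cell Rothe diagram give Ess(w):

[(2, 6, 0), (3, 5, 0), (7, 1, 0), (7, 3, 1)]
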